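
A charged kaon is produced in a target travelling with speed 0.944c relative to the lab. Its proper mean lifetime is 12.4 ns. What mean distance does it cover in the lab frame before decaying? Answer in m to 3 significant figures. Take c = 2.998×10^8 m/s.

d ≈ 10.6 m

γ = 1/√(1 − 0.944²) = 3.0308
Dilated lifetime: Δt = γτ₀ = 3.0308 × 12.4 ns = 37.582 ns
d = vΔt = 0.944c × 37.582 ns = 2.8301×10^8 m/s × 3.7582×10^-8 s = 10.6 m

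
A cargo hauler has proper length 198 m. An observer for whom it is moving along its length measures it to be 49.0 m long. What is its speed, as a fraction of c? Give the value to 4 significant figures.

γ = L₀/L = 198/49.0 = 4.04082
β = √(1 − 1/γ²) = 0.9689

β ≈ 0.9689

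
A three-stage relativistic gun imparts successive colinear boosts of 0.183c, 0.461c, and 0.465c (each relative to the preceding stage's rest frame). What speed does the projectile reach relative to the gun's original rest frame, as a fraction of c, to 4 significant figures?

Compose boost 2: (0.461 + 0.183)/(1 + 0.461×0.183) = 0.6440/1.08436 = 0.593897
Compose boost 3: (0.465 + 0.593897)/(1 + 0.465×0.593897) = 1.05890/1.27616 = 0.8298

u ≈ 0.8298c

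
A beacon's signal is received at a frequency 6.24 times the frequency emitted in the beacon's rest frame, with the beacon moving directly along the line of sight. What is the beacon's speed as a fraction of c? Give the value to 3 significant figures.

f_obs/f_src = √((1+β)/(1−β)) = 6.24  ⇒  (1+β)/(1−β) = 38.938
β = |1 − D²|/(1 + D²) = |1 − 38.938|/(1 + 38.938) = 0.950

β ≈ 0.950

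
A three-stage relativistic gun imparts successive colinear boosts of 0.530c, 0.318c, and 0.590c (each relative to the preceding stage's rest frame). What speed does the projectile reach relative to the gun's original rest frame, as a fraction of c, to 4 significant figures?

Compose boost 2: (0.318 + 0.530)/(1 + 0.318×0.530) = 0.8480/1.16854 = 0.725692
Compose boost 3: (0.590 + 0.725692)/(1 + 0.590×0.725692) = 1.31569/1.42816 = 0.9213

u ≈ 0.9213c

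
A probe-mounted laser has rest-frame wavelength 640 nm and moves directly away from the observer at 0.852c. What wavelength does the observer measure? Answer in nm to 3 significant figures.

λ_obs ≈ 2260 nm

Relativistic Doppler: λ_obs = λ_src √((1+β)/(1−β))
= 640 × √(1.8520/0.14800) = 640 × 3.5374 = 2260 nm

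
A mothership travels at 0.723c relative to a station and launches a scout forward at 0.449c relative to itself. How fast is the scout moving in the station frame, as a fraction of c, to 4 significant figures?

Compose boost 2: (0.449 + 0.723)/(1 + 0.449×0.723) = 1.172/1.32463 = 0.8848

u ≈ 0.8848c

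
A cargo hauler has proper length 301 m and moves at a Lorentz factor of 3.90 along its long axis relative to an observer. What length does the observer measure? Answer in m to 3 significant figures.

L ≈ 77.2 m

γ = 3.90 (given)
Length contraction: L = L₀/γ = 301/3.90 = 77.2 m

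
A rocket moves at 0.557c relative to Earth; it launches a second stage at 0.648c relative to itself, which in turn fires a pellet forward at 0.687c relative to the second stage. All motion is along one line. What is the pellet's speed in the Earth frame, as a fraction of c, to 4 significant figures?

u ≈ 0.9777c

Compose boost 2: (0.648 + 0.557)/(1 + 0.648×0.557) = 1.205/1.36094 = 0.885420
Compose boost 3: (0.687 + 0.885420)/(1 + 0.687×0.885420) = 1.57242/1.60828 = 0.9777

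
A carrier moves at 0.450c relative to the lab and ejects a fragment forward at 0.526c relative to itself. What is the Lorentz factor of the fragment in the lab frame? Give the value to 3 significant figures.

γ ≈ 1.63

u_lab = (0.526 + 0.450)/(1 + 0.526×0.450) = 0.9760/1.23670 = 0.789197
γ = 1/√(1 − 0.789197²) = 1.63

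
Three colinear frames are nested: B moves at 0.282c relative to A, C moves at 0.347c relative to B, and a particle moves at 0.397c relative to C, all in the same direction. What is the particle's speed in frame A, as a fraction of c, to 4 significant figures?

Compose boost 2: (0.347 + 0.282)/(1 + 0.347×0.282) = 0.6290/1.09785 = 0.572936
Compose boost 3: (0.397 + 0.572936)/(1 + 0.397×0.572936) = 0.969936/1.22746 = 0.7902

u ≈ 0.7902c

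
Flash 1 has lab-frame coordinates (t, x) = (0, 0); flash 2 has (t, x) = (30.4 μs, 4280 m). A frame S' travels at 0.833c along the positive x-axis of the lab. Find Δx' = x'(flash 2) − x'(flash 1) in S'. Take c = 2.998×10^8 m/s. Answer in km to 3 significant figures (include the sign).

γ = 1/√(1 − 0.833²) = 1.8074
Δx' = γ(Δx − vΔt) = 1.8074 × (4280 m − 0.833×(2.998×10^8 m/s)×30.4×10^-6 s)
= 1.8074 × (-3311.9 m) = -5.99 km

Δx' ≈ -5.99 km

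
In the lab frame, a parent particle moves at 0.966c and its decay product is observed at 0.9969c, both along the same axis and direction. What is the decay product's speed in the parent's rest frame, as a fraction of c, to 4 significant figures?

u' ≈ 0.8353c

Inverse velocity addition: u' = (u − v)/(1 − uv/c²)
= (0.9969 − 0.966)/(1 − 0.9969×0.966) = 0.03090/0.0369946 = 0.8353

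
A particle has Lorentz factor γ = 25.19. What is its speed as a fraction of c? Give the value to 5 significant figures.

β ≈ 0.99921

β = √(1 − 1/γ²) = √(1 − 1/25.19²) = √(0.9984240) = 0.99921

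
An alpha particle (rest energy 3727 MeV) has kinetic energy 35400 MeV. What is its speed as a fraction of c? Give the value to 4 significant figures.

β ≈ 0.9955

γ = 1 + K/(m₀c²) = 1 + 35400/3727 = 10.4983
β = √(1 − 1/γ²) = 0.9955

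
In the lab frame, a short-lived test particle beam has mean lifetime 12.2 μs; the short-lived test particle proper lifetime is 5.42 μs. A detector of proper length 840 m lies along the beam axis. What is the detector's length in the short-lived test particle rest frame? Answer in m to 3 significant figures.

L ≈ 373 m

Time dilation ⇒ γ = Δt/τ₀ = 12.2/5.42 = 2.2509
Length contraction: L = L₀/γ = 840/2.2509 = 373 m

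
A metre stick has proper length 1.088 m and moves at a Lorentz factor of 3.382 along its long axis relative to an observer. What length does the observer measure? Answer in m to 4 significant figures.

L ≈ 0.3217 m

γ = 3.382 (given)
Length contraction: L = L₀/γ = 1.088/3.382 = 0.3217 m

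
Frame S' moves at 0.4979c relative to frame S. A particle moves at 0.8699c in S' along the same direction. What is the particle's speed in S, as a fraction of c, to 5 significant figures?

u ≈ 0.95442c

Relativistic velocity addition: u = (u' + v)/(1 + u'v/c²)
= (0.8699 + 0.4979)/(1 + 0.8699×0.4979) = 1.3678/1.433123 = 0.95442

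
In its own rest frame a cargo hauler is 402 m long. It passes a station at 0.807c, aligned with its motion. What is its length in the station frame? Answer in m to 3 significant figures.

L ≈ 237 m

γ = 1/√(1 − 0.807²) = 1.6933
Length contraction: L = L₀/γ = 402/1.6933 = 237 m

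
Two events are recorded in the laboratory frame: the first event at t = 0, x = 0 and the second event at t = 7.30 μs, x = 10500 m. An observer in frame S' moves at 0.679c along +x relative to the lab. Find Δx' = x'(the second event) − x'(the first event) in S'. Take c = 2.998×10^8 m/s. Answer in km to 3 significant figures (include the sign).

γ = 1/√(1 − 0.679²) = 1.3621
Δx' = γ(Δx − vΔt) = 1.3621 × (10500 m − 0.679×(2.998×10^8 m/s)×7.30×10^-6 s)
= 1.3621 × (9014.0 m) = 12.3 km

Δx' ≈ 12.3 km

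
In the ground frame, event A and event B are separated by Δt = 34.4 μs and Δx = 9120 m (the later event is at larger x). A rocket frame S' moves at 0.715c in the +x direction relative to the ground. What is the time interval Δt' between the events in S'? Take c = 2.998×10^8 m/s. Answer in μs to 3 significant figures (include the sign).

Δt' ≈ 18.1 μs

γ = 1/√(1 − 0.715²) = 1.4304
Δt' = γ(Δt − vΔx/c²) = 1.4304 × (34.4 μs − 0.715×9120 m / (2.998×10^8 m/s))
= 1.4304 × (12.649 μs) = 18.1 μs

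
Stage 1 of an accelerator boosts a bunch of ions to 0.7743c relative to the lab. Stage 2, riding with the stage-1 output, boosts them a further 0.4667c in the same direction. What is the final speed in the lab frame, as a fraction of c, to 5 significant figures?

u ≈ 0.91158c

Compose boost 2: (0.4667 + 0.7743)/(1 + 0.4667×0.7743) = 1.2410/1.361366 = 0.91158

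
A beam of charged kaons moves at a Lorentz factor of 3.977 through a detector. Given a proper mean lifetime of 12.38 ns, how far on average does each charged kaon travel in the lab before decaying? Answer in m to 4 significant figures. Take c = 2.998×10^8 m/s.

d ≈ 14.29 m

β = √(1 − 1/γ²) = √(1 − 1/3.977²) = 0.967871
Dilated lifetime: Δt = γτ₀ = 3.977 × 12.38 ns = 49.2353 ns
d = vΔt = 0.967871c × 49.2353 ns = 2.90168×10^8 m/s × 4.92353×10^-8 s = 14.29 m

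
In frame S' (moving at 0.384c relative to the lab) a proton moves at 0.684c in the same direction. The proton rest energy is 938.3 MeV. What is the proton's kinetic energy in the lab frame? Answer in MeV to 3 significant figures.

K ≈ 821 MeV

u_lab = (0.684 + 0.384)/(1 + 0.684×0.384) = 0.845836
γ = 1/√(1 − 0.845836²) = 1.8746
K = (γ − 1)m₀c² = (1.8746 − 1) × 938.3 = 0.87461 × 938.3 = 821 MeV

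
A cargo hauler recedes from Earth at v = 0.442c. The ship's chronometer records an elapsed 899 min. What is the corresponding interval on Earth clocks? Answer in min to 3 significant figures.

Δt ≈ 1000 min

γ = 1/√(1 − 0.442²) = 1.1148
Time dilation: Δt = γτ₀ = 1.1148 × 899 min = 1000 min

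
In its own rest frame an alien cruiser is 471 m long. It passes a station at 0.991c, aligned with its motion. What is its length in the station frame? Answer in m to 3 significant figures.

γ = 1/√(1 − 0.991²) = 7.4704
Length contraction: L = L₀/γ = 471/7.4704 = 63.0 m

L ≈ 63.0 m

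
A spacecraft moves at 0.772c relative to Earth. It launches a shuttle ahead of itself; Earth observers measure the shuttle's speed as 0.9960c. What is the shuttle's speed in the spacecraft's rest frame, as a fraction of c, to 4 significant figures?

Inverse velocity addition: u' = (u − v)/(1 − uv/c²)
= (0.9960 − 0.772)/(1 − 0.9960×0.772) = 0.2240/0.231088 = 0.9693

u' ≈ 0.9693c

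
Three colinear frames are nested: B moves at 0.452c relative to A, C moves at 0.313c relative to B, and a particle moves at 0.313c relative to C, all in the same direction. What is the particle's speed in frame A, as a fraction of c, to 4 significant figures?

u ≈ 0.8127c

Compose boost 2: (0.313 + 0.452)/(1 + 0.313×0.452) = 0.7650/1.14148 = 0.670185
Compose boost 3: (0.313 + 0.670185)/(1 + 0.313×0.670185) = 0.983185/1.20977 = 0.8127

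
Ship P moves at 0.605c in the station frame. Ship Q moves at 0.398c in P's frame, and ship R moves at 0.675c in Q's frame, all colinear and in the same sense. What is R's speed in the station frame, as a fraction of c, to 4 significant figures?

u ≈ 0.9597c

Compose boost 2: (0.398 + 0.605)/(1 + 0.398×0.605) = 1.003/1.24079 = 0.808356
Compose boost 3: (0.675 + 0.808356)/(1 + 0.675×0.808356) = 1.48336/1.54564 = 0.9597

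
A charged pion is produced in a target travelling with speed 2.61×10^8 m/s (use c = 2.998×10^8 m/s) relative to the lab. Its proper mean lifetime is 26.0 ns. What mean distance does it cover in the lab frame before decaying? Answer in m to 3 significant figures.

d ≈ 13.8 m

β = v/c = 2.61×10^8 / 2.998×10^8 = 0.87058
γ = 1/√(1 − 0.87058²) = 2.0324
Dilated lifetime: Δt = γτ₀ = 2.0324 × 26.0 ns = 52.843 ns
d = vΔt = 0.87058c × 52.843 ns = 2.6100×10^8 m/s × 5.2843×10^-8 s = 13.8 m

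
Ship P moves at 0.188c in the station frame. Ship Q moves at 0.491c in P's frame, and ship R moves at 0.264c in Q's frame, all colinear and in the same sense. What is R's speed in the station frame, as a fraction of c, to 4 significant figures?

u ≈ 0.7608c

Compose boost 2: (0.491 + 0.188)/(1 + 0.491×0.188) = 0.6790/1.09231 = 0.621620
Compose boost 3: (0.264 + 0.621620)/(1 + 0.264×0.621620) = 0.885620/1.16411 = 0.7608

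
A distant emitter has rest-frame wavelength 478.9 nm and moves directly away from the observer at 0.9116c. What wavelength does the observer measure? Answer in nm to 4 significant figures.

λ_obs ≈ 2227 nm

Relativistic Doppler: λ_obs = λ_src √((1+β)/(1−β))
= 478.9 × √(1.91160/0.0884000) = 478.9 × 4.65021 = 2227 nm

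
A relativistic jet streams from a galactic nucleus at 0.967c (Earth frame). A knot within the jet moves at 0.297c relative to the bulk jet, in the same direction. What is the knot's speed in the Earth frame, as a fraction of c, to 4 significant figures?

Relativistic velocity addition: u = (u' + v)/(1 + u'v/c²)
= (0.297 + 0.967)/(1 + 0.297×0.967) = 1.264/1.28720 = 0.9820

u ≈ 0.9820c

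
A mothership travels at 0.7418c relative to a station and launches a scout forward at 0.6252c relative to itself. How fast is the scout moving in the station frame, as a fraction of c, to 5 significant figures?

u ≈ 0.93389c

Compose boost 2: (0.6252 + 0.7418)/(1 + 0.6252×0.7418) = 1.3670/1.463773 = 0.93389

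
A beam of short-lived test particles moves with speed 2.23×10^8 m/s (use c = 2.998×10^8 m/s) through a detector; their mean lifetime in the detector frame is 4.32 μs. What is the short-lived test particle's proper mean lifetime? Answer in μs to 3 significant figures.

τ₀ ≈ 2.89 μs

β = v/c = 2.23×10^8 / 2.998×10^8 = 0.74383
γ = 1/√(1 − 0.74383²) = 1.4962
Proper time: τ₀ = Δt/γ = 4.32/1.4962 = 2.89 μs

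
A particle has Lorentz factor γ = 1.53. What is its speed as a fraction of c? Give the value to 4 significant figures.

β = √(1 − 1/γ²) = √(1 − 1/1.53²) = √(0.572814) = 0.7568

β ≈ 0.7568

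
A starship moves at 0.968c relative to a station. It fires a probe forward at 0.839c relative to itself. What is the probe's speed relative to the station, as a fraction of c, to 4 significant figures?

u ≈ 0.9972c

Relativistic velocity addition: u = (u' + v)/(1 + u'v/c²)
= (0.839 + 0.968)/(1 + 0.839×0.968) = 1.807/1.81215 = 0.9972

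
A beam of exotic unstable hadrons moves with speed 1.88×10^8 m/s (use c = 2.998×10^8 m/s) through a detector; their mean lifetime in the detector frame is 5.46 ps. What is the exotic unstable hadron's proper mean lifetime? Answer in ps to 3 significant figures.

τ₀ ≈ 4.25 ps

β = v/c = 1.88×10^8 / 2.998×10^8 = 0.62708
γ = 1/√(1 − 0.62708²) = 1.2838
Proper time: τ₀ = Δt/γ = 5.46/1.2838 = 4.25 ps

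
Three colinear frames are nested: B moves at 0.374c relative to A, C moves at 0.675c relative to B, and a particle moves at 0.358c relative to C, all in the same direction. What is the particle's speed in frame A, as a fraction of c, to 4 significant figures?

u ≈ 0.9198c

Compose boost 2: (0.675 + 0.374)/(1 + 0.675×0.374) = 1.049/1.25245 = 0.837558
Compose boost 3: (0.358 + 0.837558)/(1 + 0.358×0.837558) = 1.19556/1.29985 = 0.9198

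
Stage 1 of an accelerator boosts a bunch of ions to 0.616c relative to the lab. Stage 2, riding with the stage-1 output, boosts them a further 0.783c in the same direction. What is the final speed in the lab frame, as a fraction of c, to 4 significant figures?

u ≈ 0.9438c

Compose boost 2: (0.783 + 0.616)/(1 + 0.783×0.616) = 1.399/1.48233 = 0.9438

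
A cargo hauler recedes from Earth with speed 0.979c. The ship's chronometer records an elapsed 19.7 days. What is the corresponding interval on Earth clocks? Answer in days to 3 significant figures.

γ = 1/√(1 − 0.979²) = 4.9053
Time dilation: Δt = γτ₀ = 4.9053 × 19.7 days = 96.6 days

Δt ≈ 96.6 days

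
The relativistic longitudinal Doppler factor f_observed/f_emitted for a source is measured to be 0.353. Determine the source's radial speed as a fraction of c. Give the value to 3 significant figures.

f_obs/f_src = √((1−β)/(1+β)) = 0.353  ⇒  (1−β)/(1+β) = 0.12461
β = |1 − D²|/(1 + D²) = |1 − 0.12461|/(1 + 0.12461) = 0.778

β ≈ 0.778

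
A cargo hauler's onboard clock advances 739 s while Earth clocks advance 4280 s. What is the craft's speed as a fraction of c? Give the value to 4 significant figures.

β ≈ 0.9850

γ = Δt/τ₀ = 4280/739 = 5.79161
β = √(1 − 1/γ²) = √(1 − 1/5.79161²) = 0.9850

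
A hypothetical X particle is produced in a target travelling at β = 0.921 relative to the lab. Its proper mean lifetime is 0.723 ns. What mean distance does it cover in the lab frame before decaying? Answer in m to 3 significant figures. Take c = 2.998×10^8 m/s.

γ = 1/√(1 − 0.921²) = 2.5670
Dilated lifetime: Δt = γτ₀ = 2.5670 × 0.723 ns = 1.8559 ns
d = vΔt = 0.921c × 1.8559 ns = 2.7612×10^8 m/s × 1.8559×10^-9 s = 0.512 m

d ≈ 0.512 m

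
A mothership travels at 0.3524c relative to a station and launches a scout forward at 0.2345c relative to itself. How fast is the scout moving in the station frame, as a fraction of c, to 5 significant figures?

u ≈ 0.54210c

Compose boost 2: (0.2345 + 0.3524)/(1 + 0.2345×0.3524) = 0.58690/1.082638 = 0.54210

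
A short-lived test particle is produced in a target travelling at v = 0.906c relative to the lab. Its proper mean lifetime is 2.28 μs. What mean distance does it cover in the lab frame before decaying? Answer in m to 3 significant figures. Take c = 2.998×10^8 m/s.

γ = 1/√(1 − 0.906²) = 2.3625
Dilated lifetime: Δt = γτ₀ = 2.3625 × 2.28 μs = 5.3865 μs
d = vΔt = 0.906c × 5.3865 μs = 2.7162×10^8 m/s × 5.3865×10^-6 s = 1460 m

d ≈ 1460 m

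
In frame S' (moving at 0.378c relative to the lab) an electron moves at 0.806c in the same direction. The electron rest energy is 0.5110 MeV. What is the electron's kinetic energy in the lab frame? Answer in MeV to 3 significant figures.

u_lab = (0.806 + 0.378)/(1 + 0.806×0.378) = 0.907511
γ = 1/√(1 − 0.907511²) = 2.3808
K = (γ − 1)m₀c² = (2.3808 − 1) × 0.5110 = 1.3808 × 0.5110 = 0.706 MeV

K ≈ 0.706 MeV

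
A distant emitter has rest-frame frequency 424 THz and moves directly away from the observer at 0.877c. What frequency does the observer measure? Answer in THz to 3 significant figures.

f_obs ≈ 109 THz

Relativistic Doppler: f_obs = f_src √((1−β)/(1+β))
= 424 × √(0.12300/1.8770) = 424 × 0.25599 = 109 THz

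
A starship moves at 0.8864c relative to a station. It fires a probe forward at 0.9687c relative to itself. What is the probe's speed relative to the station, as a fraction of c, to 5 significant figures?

u ≈ 0.99809c

Relativistic velocity addition: u = (u' + v)/(1 + u'v/c²)
= (0.9687 + 0.8864)/(1 + 0.9687×0.8864) = 1.8551/1.858656 = 0.99809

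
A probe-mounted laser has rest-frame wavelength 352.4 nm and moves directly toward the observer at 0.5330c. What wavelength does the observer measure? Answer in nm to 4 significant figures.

Relativistic Doppler: λ_obs = λ_src √((1−β)/(1+β))
= 352.4 × √(0.467000/1.53300) = 352.4 × 0.551934 = 194.5 nm

λ_obs ≈ 194.5 nm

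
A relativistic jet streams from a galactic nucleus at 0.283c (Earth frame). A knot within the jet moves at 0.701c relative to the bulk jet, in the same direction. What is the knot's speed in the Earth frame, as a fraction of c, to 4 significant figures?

u ≈ 0.8211c

Relativistic velocity addition: u = (u' + v)/(1 + u'v/c²)
= (0.701 + 0.283)/(1 + 0.701×0.283) = 0.9840/1.19838 = 0.8211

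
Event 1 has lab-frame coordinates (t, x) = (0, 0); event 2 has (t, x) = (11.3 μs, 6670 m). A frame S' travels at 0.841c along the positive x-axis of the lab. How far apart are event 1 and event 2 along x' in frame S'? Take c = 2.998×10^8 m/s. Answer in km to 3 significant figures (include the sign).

γ = 1/√(1 − 0.841²) = 1.8483
Δx' = γ(Δx − vΔt) = 1.8483 × (6670 m − 0.841×(2.998×10^8 m/s)×11.3×10^-6 s)
= 1.8483 × (3820.9 m) = 7.06 km

Δx' ≈ 7.06 km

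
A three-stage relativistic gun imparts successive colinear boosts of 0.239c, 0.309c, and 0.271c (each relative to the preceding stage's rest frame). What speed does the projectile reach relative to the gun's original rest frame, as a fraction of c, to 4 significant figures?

u ≈ 0.6864c

Compose boost 2: (0.309 + 0.239)/(1 + 0.309×0.239) = 0.5480/1.07385 = 0.510313
Compose boost 3: (0.271 + 0.510313)/(1 + 0.271×0.510313) = 0.781313/1.13829 = 0.6864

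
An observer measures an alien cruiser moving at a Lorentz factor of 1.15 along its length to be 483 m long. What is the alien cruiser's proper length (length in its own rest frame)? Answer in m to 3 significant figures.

γ = 1.15 (given)
L₀ = γL = 1.15 × 483 = 555 m

L₀ ≈ 555 m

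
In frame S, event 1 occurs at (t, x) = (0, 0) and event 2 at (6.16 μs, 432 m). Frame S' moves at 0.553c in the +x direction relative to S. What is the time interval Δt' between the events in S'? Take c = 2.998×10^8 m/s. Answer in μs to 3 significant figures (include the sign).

Δt' ≈ 6.44 μs

γ = 1/√(1 − 0.553²) = 1.2002
Δt' = γ(Δt − vΔx/c²) = 1.2002 × (6.16 μs − 0.553×432 m / (2.998×10^8 m/s))
= 1.2002 × (5.3631 μs) = 6.44 μs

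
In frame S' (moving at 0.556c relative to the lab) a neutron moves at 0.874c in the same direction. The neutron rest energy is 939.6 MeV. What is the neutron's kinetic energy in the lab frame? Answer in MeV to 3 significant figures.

u_lab = (0.874 + 0.556)/(1 + 0.874×0.556) = 0.962351
γ = 1/√(1 − 0.962351²) = 3.6791
K = (γ − 1)m₀c² = (3.6791 − 1) × 939.6 = 2.6791 × 939.6 = 2520 MeV

K ≈ 2520 MeV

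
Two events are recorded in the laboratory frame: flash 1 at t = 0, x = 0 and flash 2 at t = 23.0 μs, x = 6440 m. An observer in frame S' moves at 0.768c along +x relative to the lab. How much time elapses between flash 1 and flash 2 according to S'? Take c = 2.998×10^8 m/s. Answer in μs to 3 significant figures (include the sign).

Δt' ≈ 10.2 μs

γ = 1/√(1 − 0.768²) = 1.5614
Δt' = γ(Δt − vΔx/c²) = 1.5614 × (23.0 μs − 0.768×6440 m / (2.998×10^8 m/s))
= 1.5614 × (6.5026 μs) = 10.2 μs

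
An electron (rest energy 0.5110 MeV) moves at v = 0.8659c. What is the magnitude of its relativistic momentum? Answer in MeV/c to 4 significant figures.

p ≈ 0.8846 MeV/c

γ = 1/√(1 − 0.8659²) = 1.99913
p = γβm₀c = 1.99913 × 0.8659 × 0.5110 MeV/c = 0.8846 MeV/c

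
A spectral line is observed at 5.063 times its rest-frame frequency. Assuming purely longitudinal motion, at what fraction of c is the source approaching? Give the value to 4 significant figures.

β ≈ 0.9249

f_obs/f_src = √((1+β)/(1−β)) = 5.063  ⇒  (1+β)/(1−β) = 25.6340
β = |1 − D²|/(1 + D²) = |1 − 25.6340|/(1 + 25.6340) = 0.9249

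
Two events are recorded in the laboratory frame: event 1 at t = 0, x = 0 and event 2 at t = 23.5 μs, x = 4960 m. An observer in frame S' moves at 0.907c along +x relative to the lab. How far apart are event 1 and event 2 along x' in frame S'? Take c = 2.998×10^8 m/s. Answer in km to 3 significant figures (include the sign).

Δx' ≈ -3.40 km

γ = 1/√(1 − 0.907²) = 2.3746
Δx' = γ(Δx − vΔt) = 2.3746 × (4960 m − 0.907×(2.998×10^8 m/s)×23.5×10^-6 s)
= 2.3746 × (-1430.1 m) = -3.40 km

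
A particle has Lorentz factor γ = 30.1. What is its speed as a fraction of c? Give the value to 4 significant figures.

β ≈ 0.9994

β = √(1 − 1/γ²) = √(1 − 1/30.1²) = √(0.998896) = 0.9994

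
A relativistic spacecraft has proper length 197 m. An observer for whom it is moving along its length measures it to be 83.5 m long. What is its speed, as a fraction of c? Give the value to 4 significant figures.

β ≈ 0.9057

γ = L₀/L = 197/83.5 = 2.35928
β = √(1 − 1/γ²) = 0.9057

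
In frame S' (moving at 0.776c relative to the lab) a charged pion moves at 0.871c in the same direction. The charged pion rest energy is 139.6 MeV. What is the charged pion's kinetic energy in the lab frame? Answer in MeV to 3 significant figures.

u_lab = (0.871 + 0.776)/(1 + 0.871×0.776) = 0.982758
γ = 1/√(1 − 0.982758²) = 5.4084
K = (γ − 1)m₀c² = (5.4084 − 1) × 139.6 = 4.4084 × 139.6 = 615 MeV

K ≈ 615 MeV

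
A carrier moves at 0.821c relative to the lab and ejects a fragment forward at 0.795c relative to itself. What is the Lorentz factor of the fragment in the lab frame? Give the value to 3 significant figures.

γ ≈ 4.77

u_lab = (0.795 + 0.821)/(1 + 0.795×0.821) = 1.616/1.65270 = 0.977797
γ = 1/√(1 − 0.977797²) = 4.77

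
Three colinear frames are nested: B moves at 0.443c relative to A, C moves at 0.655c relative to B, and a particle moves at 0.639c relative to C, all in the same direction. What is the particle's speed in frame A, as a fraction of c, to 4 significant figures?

u ≈ 0.9652c

Compose boost 2: (0.655 + 0.443)/(1 + 0.655×0.443) = 1.098/1.29017 = 0.851054
Compose boost 3: (0.639 + 0.851054)/(1 + 0.639×0.851054) = 1.49005/1.54382 = 0.9652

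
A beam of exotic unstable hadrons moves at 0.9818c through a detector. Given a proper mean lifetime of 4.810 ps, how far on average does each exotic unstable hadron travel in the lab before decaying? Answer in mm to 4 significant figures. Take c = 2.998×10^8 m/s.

d ≈ 7.455 mm

γ = 1/√(1 − 0.9818²) = 5.26544
Dilated lifetime: Δt = γτ₀ = 5.26544 × 4.810 ps = 25.3268 ps
d = vΔt = 0.9818c × 25.3268 ps = 2.94344×10^8 m/s × 2.53268×10^-11 s = 7.455 mm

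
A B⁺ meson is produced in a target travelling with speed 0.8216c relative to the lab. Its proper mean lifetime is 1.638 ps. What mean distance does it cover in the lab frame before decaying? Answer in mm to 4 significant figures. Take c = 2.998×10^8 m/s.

d ≈ 0.7078 mm

γ = 1/√(1 − 0.8216²) = 1.75419
Dilated lifetime: Δt = γτ₀ = 1.75419 × 1.638 ps = 2.87336 ps
d = vΔt = 0.8216c × 2.87336 ps = 2.46316×10^8 m/s × 2.87336×10^-12 s = 0.7078 mm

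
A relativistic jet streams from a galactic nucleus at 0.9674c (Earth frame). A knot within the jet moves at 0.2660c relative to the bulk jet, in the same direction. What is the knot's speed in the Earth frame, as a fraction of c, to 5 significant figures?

Relativistic velocity addition: u = (u' + v)/(1 + u'v/c²)
= (0.2660 + 0.9674)/(1 + 0.2660×0.9674) = 1.2334/1.257328 = 0.98097

u ≈ 0.98097c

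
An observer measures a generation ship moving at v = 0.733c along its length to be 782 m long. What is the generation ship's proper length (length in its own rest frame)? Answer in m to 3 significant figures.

γ = 1/√(1 − 0.733²) = 1.4701
L₀ = γL = 1.4701 × 782 = 1150 m

L₀ ≈ 1150 m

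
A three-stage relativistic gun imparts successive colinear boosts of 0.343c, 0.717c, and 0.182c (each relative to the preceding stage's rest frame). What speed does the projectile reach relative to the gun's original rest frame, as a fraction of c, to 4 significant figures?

u ≈ 0.8943c

Compose boost 2: (0.717 + 0.343)/(1 + 0.717×0.343) = 1.060/1.24593 = 0.850769
Compose boost 3: (0.182 + 0.850769)/(1 + 0.182×0.850769) = 1.03277/1.15484 = 0.8943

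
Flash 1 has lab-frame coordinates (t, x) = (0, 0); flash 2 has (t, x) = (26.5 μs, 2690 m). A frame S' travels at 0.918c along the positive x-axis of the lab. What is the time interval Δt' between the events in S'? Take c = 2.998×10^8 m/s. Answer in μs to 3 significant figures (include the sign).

Δt' ≈ 46.1 μs

γ = 1/√(1 − 0.918²) = 2.5216
Δt' = γ(Δt − vΔx/c²) = 2.5216 × (26.5 μs − 0.918×2690 m / (2.998×10^8 m/s))
= 2.5216 × (18.263 μs) = 46.1 μs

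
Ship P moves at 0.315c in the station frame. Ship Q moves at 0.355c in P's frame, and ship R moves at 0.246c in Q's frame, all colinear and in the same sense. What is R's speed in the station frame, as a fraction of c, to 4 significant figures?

u ≈ 0.7391c

Compose boost 2: (0.355 + 0.315)/(1 + 0.355×0.315) = 0.6700/1.11183 = 0.602613
Compose boost 3: (0.246 + 0.602613)/(1 + 0.246×0.602613) = 0.848613/1.14824 = 0.7391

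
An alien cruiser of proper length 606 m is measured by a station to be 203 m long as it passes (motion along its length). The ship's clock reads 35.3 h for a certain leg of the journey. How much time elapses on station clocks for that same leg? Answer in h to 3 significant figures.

Δt ≈ 105 h

Length contraction ⇒ γ = L₀/L = 606/203 = 2.9852
Time dilation: Δt = γτ₀ = 2.9852 × 35.3 h = 105 h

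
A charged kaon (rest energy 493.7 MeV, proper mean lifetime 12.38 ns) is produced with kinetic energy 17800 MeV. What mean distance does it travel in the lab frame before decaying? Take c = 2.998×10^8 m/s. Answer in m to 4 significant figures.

d ≈ 137.5 m

γ = 1 + K/(m₀c²) = 1 + 17800/493.7 = 37.0543
β = √(1 − 1/γ²) = 0.999636
Dilated lifetime: γτ₀ = 37.0543 × 12.38 ns = 458.732 ns
d = βc·γτ₀ = 0.999636 × (2.998×10^8 m/s) × 4.58732×10^-7 s = 137.5 m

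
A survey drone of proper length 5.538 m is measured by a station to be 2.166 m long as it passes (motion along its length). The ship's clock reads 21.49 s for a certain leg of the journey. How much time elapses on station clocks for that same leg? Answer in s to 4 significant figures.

Length contraction ⇒ γ = L₀/L = 5.538/2.166 = 2.55679
Time dilation: Δt = γτ₀ = 2.55679 × 21.49 s = 54.95 s

Δt ≈ 54.95 s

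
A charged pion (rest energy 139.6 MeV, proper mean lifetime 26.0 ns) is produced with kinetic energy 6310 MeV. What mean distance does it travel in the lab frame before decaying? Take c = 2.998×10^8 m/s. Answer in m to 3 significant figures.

γ = 1 + K/(m₀c²) = 1 + 6310/139.6 = 46.201
β = √(1 − 1/γ²) = 0.99977
Dilated lifetime: γτ₀ = 46.201 × 26.0 ns = 1201.2 ns
d = βc·γτ₀ = 0.99977 × (2.998×10^8 m/s) × 1.2012×10^-6 s = 360 m

d ≈ 360 m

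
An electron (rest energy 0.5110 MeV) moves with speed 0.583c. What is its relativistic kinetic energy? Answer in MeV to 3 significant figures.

K ≈ 0.118 MeV

γ = 1/√(1 − 0.583²) = 1.2308
K = (γ − 1)m₀c² = (1.2308 − 1) × 0.5110 MeV = 0.23081 × 0.5110 MeV = 0.118 MeV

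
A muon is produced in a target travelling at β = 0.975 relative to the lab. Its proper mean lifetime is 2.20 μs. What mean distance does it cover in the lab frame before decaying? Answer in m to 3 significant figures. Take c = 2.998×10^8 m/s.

d ≈ 2890 m

γ = 1/√(1 − 0.975²) = 4.5004
Dilated lifetime: Δt = γτ₀ = 4.5004 × 2.20 μs = 9.9008 μs
d = vΔt = 0.975c × 9.9008 μs = 2.9230×10^8 m/s × 9.9008×10^-6 s = 2890 m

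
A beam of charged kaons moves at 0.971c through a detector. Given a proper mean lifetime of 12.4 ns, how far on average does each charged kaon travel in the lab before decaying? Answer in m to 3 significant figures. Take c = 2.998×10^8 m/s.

d ≈ 15.1 m

γ = 1/√(1 − 0.971²) = 4.1827
Dilated lifetime: Δt = γτ₀ = 4.1827 × 12.4 ns = 51.866 ns
d = vΔt = 0.971c × 51.866 ns = 2.9111×10^8 m/s × 5.1866×10^-8 s = 15.1 m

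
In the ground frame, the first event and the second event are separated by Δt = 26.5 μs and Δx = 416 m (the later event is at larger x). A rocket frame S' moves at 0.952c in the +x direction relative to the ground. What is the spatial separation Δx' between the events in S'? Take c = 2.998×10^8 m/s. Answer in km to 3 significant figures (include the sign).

Δx' ≈ -23.3 km

γ = 1/√(1 − 0.952²) = 3.2669
Δx' = γ(Δx − vΔt) = 3.2669 × (416 m − 0.952×(2.998×10^8 m/s)×26.5×10^-6 s)
= 3.2669 × (-7147.4 m) = -23.3 km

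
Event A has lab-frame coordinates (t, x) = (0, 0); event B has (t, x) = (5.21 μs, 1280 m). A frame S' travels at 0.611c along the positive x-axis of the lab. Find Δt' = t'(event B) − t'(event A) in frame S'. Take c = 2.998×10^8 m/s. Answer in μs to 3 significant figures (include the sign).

Δt' ≈ 3.29 μs

γ = 1/√(1 − 0.611²) = 1.2632
Δt' = γ(Δt − vΔx/c²) = 1.2632 × (5.21 μs − 0.611×1280 m / (2.998×10^8 m/s))
= 1.2632 × (2.6013 μs) = 3.29 μs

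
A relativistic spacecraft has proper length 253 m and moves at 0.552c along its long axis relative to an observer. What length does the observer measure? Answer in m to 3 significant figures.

γ = 1/√(1 − 0.552²) = 1.1993
Length contraction: L = L₀/γ = 253/1.1993 = 211 m

L ≈ 211 m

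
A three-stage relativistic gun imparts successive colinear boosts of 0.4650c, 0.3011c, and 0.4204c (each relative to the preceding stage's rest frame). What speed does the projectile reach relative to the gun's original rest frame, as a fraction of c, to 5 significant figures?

Compose boost 2: (0.3011 + 0.4650)/(1 + 0.3011×0.4650) = 0.76610/1.140011 = 0.6720108
Compose boost 3: (0.4204 + 0.6720108)/(1 + 0.4204×0.6720108) = 1.092411/1.282513 = 0.85177

u ≈ 0.85177c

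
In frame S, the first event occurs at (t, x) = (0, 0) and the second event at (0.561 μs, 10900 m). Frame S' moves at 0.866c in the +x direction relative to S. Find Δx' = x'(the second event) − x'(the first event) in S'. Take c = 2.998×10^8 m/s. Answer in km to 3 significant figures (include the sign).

γ = 1/√(1 − 0.866²) = 1.9998
Δx' = γ(Δx − vΔt) = 1.9998 × (10900 m − 0.866×(2.998×10^8 m/s)×0.561×10^-6 s)
= 1.9998 × (10754 m) = 21.5 km

Δx' ≈ 21.5 km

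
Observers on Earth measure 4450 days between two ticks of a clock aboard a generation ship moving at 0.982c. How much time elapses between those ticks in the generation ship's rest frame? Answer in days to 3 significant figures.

γ = 1/√(1 − 0.982²) = 5.2943
Proper time: τ₀ = Δt/γ = 4450/5.2943 = 841 days

τ₀ ≈ 841 days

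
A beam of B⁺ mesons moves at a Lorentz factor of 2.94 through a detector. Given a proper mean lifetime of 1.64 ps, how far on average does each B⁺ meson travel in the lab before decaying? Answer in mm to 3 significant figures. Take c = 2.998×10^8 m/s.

β = √(1 − 1/γ²) = √(1 − 1/2.94²) = 0.94038
Dilated lifetime: Δt = γτ₀ = 2.94 × 1.64 ps = 4.8216 ps
d = vΔt = 0.94038c × 4.8216 ps = 2.8192×10^8 m/s × 4.8216×10^-12 s = 1.36 mm

d ≈ 1.36 mm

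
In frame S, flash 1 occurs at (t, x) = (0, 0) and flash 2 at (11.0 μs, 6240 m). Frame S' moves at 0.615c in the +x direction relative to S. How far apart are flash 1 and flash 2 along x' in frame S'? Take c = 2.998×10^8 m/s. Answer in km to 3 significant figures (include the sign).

γ = 1/√(1 − 0.615²) = 1.2682
Δx' = γ(Δx − vΔt) = 1.2682 × (6240 m − 0.615×(2.998×10^8 m/s)×11.0×10^-6 s)
= 1.2682 × (4211.9 m) = 5.34 km

Δx' ≈ 5.34 km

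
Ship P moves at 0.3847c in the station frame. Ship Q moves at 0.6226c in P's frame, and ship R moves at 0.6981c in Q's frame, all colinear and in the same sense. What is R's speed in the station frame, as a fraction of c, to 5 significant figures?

u ≈ 0.96391c

Compose boost 2: (0.6226 + 0.3847)/(1 + 0.6226×0.3847) = 1.0073/1.239514 = 0.8126571
Compose boost 3: (0.6981 + 0.8126571)/(1 + 0.6981×0.8126571) = 1.510757/1.567316 = 0.96391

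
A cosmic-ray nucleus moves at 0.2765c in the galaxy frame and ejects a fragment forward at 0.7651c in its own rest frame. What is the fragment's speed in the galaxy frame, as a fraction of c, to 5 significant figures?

Compose boost 2: (0.7651 + 0.2765)/(1 + 0.7651×0.2765) = 1.0416/1.211550 = 0.85973

u ≈ 0.85973c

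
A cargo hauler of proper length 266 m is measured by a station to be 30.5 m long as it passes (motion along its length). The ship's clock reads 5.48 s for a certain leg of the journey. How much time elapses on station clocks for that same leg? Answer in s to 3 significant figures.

Δt ≈ 47.8 s

Length contraction ⇒ γ = L₀/L = 266/30.5 = 8.7213
Time dilation: Δt = γτ₀ = 8.7213 × 5.48 s = 47.8 s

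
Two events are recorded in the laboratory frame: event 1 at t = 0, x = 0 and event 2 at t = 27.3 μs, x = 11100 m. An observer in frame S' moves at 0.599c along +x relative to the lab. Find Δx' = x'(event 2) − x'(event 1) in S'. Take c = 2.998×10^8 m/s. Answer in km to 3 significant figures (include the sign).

Δx' ≈ 7.74 km

γ = 1/√(1 − 0.599²) = 1.2488
Δx' = γ(Δx − vΔt) = 1.2488 × (11100 m − 0.599×(2.998×10^8 m/s)×27.3×10^-6 s)
= 1.2488 × (6197.5 m) = 7.74 km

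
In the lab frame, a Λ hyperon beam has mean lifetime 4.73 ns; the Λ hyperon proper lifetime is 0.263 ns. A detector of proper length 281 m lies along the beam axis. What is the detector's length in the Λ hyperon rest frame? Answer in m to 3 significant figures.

Time dilation ⇒ γ = Δt/τ₀ = 4.73/0.263 = 17.985
Length contraction: L = L₀/γ = 281/17.985 = 15.6 m

L ≈ 15.6 m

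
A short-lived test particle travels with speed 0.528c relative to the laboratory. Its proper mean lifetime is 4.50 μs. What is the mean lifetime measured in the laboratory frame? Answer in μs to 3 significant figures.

γ = 1/√(1 − 0.528²) = 1.1775
Time dilation: Δt = γτ₀ = 1.1775 × 4.50 μs = 5.30 μs

Δt ≈ 5.30 μs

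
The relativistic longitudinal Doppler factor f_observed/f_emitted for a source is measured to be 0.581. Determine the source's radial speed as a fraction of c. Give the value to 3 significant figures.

f_obs/f_src = √((1−β)/(1+β)) = 0.581  ⇒  (1−β)/(1+β) = 0.33756
β = |1 − D²|/(1 + D²) = |1 − 0.33756|/(1 + 0.33756) = 0.495

β ≈ 0.495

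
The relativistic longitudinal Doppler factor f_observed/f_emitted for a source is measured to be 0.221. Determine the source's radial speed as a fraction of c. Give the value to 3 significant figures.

f_obs/f_src = √((1−β)/(1+β)) = 0.221  ⇒  (1−β)/(1+β) = 0.048841
β = |1 − D²|/(1 + D²) = |1 − 0.048841|/(1 + 0.048841) = 0.907

β ≈ 0.907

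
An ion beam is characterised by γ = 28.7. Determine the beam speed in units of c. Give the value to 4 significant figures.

β ≈ 0.9994

β = √(1 − 1/γ²) = √(1 − 1/28.7²) = √(0.998786) = 0.9994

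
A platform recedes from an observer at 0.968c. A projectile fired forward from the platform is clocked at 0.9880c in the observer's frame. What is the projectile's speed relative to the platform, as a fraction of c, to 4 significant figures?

Inverse velocity addition: u' = (u − v)/(1 − uv/c²)
= (0.9880 − 0.968)/(1 − 0.9880×0.968) = 0.02000/0.0436160 = 0.4585

u' ≈ 0.4585c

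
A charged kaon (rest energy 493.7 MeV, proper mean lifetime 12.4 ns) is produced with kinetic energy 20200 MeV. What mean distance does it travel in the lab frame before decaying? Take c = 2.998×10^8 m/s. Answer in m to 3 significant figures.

γ = 1 + K/(m₀c²) = 1 + 20200/493.7 = 41.916
β = √(1 − 1/γ²) = 0.99972
Dilated lifetime: γτ₀ = 41.916 × 12.4 ns = 519.75 ns
d = βc·γτ₀ = 0.99972 × (2.998×10^8 m/s) × 5.1975×10^-7 s = 156 m

d ≈ 156 m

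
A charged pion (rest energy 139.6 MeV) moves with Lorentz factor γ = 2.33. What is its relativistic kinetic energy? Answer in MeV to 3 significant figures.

K ≈ 186 MeV

γ = 2.33 (given)
K = (γ − 1)m₀c² = (2.33 − 1) × 139.6 MeV = 1.3300 × 139.6 MeV = 186 MeV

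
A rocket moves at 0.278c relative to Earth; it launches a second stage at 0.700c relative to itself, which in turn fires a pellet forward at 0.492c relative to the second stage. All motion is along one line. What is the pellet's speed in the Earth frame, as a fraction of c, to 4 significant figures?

u ≈ 0.9343c

Compose boost 2: (0.700 + 0.278)/(1 + 0.700×0.278) = 0.9780/1.19460 = 0.818684
Compose boost 3: (0.492 + 0.818684)/(1 + 0.492×0.818684) = 1.31068/1.40279 = 0.9343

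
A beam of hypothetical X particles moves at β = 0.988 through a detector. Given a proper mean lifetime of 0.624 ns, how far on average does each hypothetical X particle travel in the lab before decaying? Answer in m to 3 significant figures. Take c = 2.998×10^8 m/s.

d ≈ 1.20 m

γ = 1/√(1 − 0.988²) = 6.4744
Dilated lifetime: Δt = γτ₀ = 6.4744 × 0.624 ns = 4.0400 ns
d = vΔt = 0.988c × 4.0400 ns = 2.9620×10^8 m/s × 4.0400×10^-9 s = 1.20 m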